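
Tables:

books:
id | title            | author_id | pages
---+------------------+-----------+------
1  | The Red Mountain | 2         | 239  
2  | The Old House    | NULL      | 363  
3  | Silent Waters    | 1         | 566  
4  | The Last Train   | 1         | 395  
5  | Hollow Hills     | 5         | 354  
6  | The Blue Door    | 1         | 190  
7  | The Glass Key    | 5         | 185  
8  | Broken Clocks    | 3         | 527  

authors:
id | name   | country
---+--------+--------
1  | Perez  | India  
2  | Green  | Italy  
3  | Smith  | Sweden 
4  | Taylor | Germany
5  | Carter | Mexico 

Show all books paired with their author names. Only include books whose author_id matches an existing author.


INNER JOIN keeps only books rows whose author_id matches an id in authors. Walk through each book:
  - book 1 (The Red Mountain): author_id=2 -> matches Green
  - book 2 (The Old House): author_id=NULL, no match -> dropped
  - book 3 (Silent Waters): author_id=1 -> matches Perez
  - book 4 (The Last Train): author_id=1 -> matches Perez
  - book 5 (Hollow Hills): author_id=5 -> matches Carter
  - book 6 (The Blue Door): author_id=1 -> matches Perez
  - book 7 (The Glass Key): author_id=5 -> matches Carter
  - book 8 (Broken Clocks): author_id=3 -> matches Smith
So 1 of 8 rows is dropped.

SQL:
SELECT a.title, b.name AS author
FROM books a
INNER JOIN authors b ON a.author_id = b.id

Result:
title            | author
-----------------+-------
The Red Mountain | Green 
Silent Waters    | Perez 
The Last Train   | Perez 
Hollow Hills     | Carter
The Blue Door    | Perez 
The Glass Key    | Carter
Broken Clocks    | Smith 


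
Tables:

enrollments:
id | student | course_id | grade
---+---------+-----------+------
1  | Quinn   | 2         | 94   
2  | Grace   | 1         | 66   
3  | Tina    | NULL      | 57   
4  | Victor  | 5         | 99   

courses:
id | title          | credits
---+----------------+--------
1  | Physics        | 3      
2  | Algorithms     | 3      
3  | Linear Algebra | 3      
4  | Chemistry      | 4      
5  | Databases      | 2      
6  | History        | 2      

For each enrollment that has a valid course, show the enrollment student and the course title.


INNER JOIN keeps only enrollments rows whose course_id matches an id in courses. Walk through each enrollment:
  - enrollment 1 (Quinn): course_id=2 -> matches Algorithms
  - enrollment 2 (Grace): course_id=1 -> matches Physics
  - enrollment 3 (Tina): course_id=NULL, no match -> dropped
  - enrollment 4 (Victor): course_id=5 -> matches Databases
So 1 of 4 rows is dropped.

SQL:
SELECT a.student, b.title AS course
FROM enrollments a
INNER JOIN courses b ON a.course_id = b.id

Result:
student | course    
--------+-----------
Quinn   | Algorithms
Grace   | Physics   
Victor  | Databases 


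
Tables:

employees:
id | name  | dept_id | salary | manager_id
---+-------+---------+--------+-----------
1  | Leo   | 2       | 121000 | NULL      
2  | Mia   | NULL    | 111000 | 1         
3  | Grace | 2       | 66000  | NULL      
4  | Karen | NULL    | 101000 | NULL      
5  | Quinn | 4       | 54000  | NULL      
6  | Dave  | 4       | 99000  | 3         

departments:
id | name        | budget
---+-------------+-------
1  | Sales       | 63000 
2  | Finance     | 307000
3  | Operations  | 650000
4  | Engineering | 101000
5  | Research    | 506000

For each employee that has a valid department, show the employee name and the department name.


INNER JOIN keeps only employees rows whose dept_id matches an id in departments. Walk through each employee:
  - employee 1 (Leo): dept_id=2 -> matches Finance
  - employee 2 (Mia): dept_id=NULL, no match -> dropped
  - employee 3 (Grace): dept_id=2 -> matches Finance
  - employee 4 (Karen): dept_id=NULL, no match -> dropped
  - employee 5 (Quinn): dept_id=4 -> matches Engineering
  - employee 6 (Dave): dept_id=4 -> matches Engineering
So 2 of 6 rows are dropped.

SQL:
SELECT a.name, b.name AS department
FROM employees a
INNER JOIN departments b ON a.dept_id = b.id

Result:
name  | department 
------+------------
Leo   | Finance    
Grace | Finance    
Quinn | Engineering
Dave  | Engineering


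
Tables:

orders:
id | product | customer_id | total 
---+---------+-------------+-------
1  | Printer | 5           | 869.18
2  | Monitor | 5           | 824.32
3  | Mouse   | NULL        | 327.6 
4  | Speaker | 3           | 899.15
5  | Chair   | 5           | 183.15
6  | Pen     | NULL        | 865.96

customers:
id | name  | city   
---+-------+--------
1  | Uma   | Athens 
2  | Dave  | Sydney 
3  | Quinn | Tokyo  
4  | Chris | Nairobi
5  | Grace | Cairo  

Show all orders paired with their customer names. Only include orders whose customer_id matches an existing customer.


INNER JOIN keeps only orders rows whose customer_id matches an id in customers. Walk through each order:
  - order 1 (Printer): customer_id=5 -> matches Grace
  - order 2 (Monitor): customer_id=5 -> matches Grace
  - order 3 (Mouse): customer_id=NULL, no match -> dropped
  - order 4 (Speaker): customer_id=3 -> matches Quinn
  - order 5 (Chair): customer_id=5 -> matches Grace
  - order 6 (Pen): customer_id=NULL, no match -> dropped
So 2 of 6 rows are dropped.

SQL:
SELECT a.product, b.name AS customer
FROM orders a
INNER JOIN customers b ON a.customer_id = b.id

Result:
product | customer
--------+---------
Printer | Grace   
Monitor | Grace   
Speaker | Quinn   
Chair   | Grace   


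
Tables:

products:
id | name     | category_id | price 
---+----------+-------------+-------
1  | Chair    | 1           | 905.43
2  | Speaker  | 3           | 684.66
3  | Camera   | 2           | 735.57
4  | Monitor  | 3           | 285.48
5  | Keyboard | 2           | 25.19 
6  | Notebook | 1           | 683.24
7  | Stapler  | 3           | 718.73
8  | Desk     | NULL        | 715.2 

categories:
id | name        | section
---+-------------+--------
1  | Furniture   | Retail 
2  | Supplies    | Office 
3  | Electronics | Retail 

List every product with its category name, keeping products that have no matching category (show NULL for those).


LEFT JOIN keeps every row from products (the left table); where category_id has no match in categories, the category columns become NULL. Walk through each product:
  - product 1 (Chair): category_id=1 -> matches Furniture
  - product 2 (Speaker): category_id=3 -> matches Electronics
  - product 3 (Camera): category_id=2 -> matches Supplies
  - product 4 (Monitor): category_id=3 -> matches Electronics
  - product 5 (Keyboard): category_id=2 -> matches Supplies
  - product 6 (Notebook): category_id=1 -> matches Furniture
  - product 7 (Stapler): category_id=3 -> matches Electronics
  - product 8 (Desk): category_id=NULL, no match -> kept with NULL
All 8 rows appear; 1 has NULL category.

SQL:
SELECT a.name, b.name AS category
FROM products a
LEFT JOIN categories b ON a.category_id = b.id

Result:
name     | category   
---------+------------
Chair    | Furniture  
Speaker  | Electronics
Camera   | Supplies   
Monitor  | Electronics
Keyboard | Supplies   
Notebook | Furniture  
Stapler  | Electronics
Desk     | NULL       


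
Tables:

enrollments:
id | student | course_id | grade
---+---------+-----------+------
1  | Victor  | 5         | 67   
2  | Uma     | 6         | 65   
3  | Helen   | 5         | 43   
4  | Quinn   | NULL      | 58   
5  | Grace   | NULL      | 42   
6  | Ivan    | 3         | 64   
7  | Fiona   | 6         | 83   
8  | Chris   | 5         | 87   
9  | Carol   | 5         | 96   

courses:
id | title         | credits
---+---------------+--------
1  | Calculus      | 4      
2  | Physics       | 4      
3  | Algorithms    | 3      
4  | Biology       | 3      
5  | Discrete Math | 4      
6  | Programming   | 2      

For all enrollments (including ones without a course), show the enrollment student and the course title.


LEFT JOIN keeps every row from enrollments (the left table); where course_id has no match in courses, the course columns become NULL. Walk through each enrollment:
  - enrollment 1 (Victor): course_id=5 -> matches Discrete Math
  - enrollment 2 (Uma): course_id=6 -> matches Programming
  - enrollment 3 (Helen): course_id=5 -> matches Discrete Math
  - enrollment 4 (Quinn): course_id=NULL, no match -> kept with NULL
  - enrollment 5 (Grace): course_id=NULL, no match -> kept with NULL
  - enrollment 6 (Ivan): course_id=3 -> matches Algorithms
  - enrollment 7 (Fiona): course_id=6 -> matches Programming
  - enrollment 8 (Chris): course_id=5 -> matches Discrete Math
  - enrollment 9 (Carol): course_id=5 -> matches Discrete Math
All 9 rows appear; 2 have NULL course.

SQL:
SELECT a.student, b.title AS course
FROM enrollments a
LEFT JOIN courses b ON a.course_id = b.id

Result:
student | course       
--------+--------------
Victor  | Discrete Math
Uma     | Programming  
Helen   | Discrete Math
Quinn   | NULL         
Grace   | NULL         
Ivan    | Algorithms   
Fiona   | Programming  
Chris   | Discrete Math
Carol   | Discrete Math


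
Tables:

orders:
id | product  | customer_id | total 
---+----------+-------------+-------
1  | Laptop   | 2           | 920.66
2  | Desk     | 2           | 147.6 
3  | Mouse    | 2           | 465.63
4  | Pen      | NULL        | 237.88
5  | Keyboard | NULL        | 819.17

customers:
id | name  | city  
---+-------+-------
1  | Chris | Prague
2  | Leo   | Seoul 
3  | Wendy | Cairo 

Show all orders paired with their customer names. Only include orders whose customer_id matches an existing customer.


INNER JOIN keeps only orders rows whose customer_id matches an id in customers. Walk through each order:
  - order 1 (Laptop): customer_id=2 -> matches Leo
  - order 2 (Desk): customer_id=2 -> matches Leo
  - order 3 (Mouse): customer_id=2 -> matches Leo
  - order 4 (Pen): customer_id=NULL, no match -> dropped
  - order 5 (Keyboard): customer_id=NULL, no match -> dropped
So 2 of 5 rows are dropped.

SQL:
SELECT a.product, b.name AS customer
FROM orders a
INNER JOIN customers b ON a.customer_id = b.id

Result:
product | customer
--------+---------
Laptop  | Leo     
Desk    | Leo     
Mouse   | Leo     


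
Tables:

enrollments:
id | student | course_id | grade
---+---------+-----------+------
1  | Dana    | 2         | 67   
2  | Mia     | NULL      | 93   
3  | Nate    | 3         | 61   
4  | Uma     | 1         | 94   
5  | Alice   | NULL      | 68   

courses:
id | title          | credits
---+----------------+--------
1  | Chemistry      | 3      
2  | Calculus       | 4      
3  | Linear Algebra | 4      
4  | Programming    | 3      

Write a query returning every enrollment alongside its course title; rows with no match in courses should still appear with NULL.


LEFT JOIN keeps every row from enrollments (the left table); where course_id has no match in courses, the course columns become NULL. Walk through each enrollment:
  - enrollment 1 (Dana): course_id=2 -> matches Calculus
  - enrollment 2 (Mia): course_id=NULL, no match -> kept with NULL
  - enrollment 3 (Nate): course_id=3 -> matches Linear Algebra
  - enrollment 4 (Uma): course_id=1 -> matches Chemistry
  - enrollment 5 (Alice): course_id=NULL, no match -> kept with NULL
All 5 rows appear; 2 have NULL course.

SQL:
SELECT a.student, b.title AS course
FROM enrollments a
LEFT JOIN courses b ON a.course_id = b.id

Result:
student | course        
--------+---------------
Dana    | Calculus      
Mia     | NULL          
Nate    | Linear Algebra
Uma     | Chemistry     
Alice   | NULL          


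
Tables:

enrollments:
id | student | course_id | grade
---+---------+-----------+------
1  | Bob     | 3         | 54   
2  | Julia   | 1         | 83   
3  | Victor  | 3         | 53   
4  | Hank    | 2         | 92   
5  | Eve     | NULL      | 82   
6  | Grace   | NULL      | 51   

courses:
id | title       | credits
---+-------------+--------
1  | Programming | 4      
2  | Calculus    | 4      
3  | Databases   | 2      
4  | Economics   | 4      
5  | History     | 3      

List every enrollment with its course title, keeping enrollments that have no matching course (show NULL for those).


LEFT JOIN keeps every row from enrollments (the left table); where course_id has no match in courses, the course columns become NULL. Walk through each enrollment:
  - enrollment 1 (Bob): course_id=3 -> matches Databases
  - enrollment 2 (Julia): course_id=1 -> matches Programming
  - enrollment 3 (Victor): course_id=3 -> matches Databases
  - enrollment 4 (Hank): course_id=2 -> matches Calculus
  - enrollment 5 (Eve): course_id=NULL, no match -> kept with NULL
  - enrollment 6 (Grace): course_id=NULL, no match -> kept with NULL
All 6 rows appear; 2 have NULL course.

SQL:
SELECT a.student, b.title AS course
FROM enrollments a
LEFT JOIN courses b ON a.course_id = b.id

Result:
student | course     
--------+------------
Bob     | Databases  
Julia   | Programming
Victor  | Databases  
Hank    | Calculus   
Eve     | NULL       
Grace   | NULL       


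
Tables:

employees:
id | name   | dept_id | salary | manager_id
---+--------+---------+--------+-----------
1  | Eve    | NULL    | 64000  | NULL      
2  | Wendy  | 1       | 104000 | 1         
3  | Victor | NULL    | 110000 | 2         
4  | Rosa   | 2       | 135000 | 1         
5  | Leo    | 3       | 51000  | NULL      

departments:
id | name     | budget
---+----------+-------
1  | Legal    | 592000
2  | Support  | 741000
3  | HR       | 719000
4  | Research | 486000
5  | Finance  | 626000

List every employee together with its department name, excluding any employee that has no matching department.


INNER JOIN keeps only employees rows whose dept_id matches an id in departments. Walk through each employee:
  - employee 1 (Eve): dept_id=NULL, no match -> dropped
  - employee 2 (Wendy): dept_id=1 -> matches Legal
  - employee 3 (Victor): dept_id=NULL, no match -> dropped
  - employee 4 (Rosa): dept_id=2 -> matches Support
  - employee 5 (Leo): dept_id=3 -> matches HR
So 2 of 5 rows are dropped.

SQL:
SELECT a.name, b.name AS department
FROM employees a
INNER JOIN departments b ON a.dept_id = b.id

Result:
name  | department
------+-----------
Wendy | Legal     
Rosa  | Support   
Leo   | HR        


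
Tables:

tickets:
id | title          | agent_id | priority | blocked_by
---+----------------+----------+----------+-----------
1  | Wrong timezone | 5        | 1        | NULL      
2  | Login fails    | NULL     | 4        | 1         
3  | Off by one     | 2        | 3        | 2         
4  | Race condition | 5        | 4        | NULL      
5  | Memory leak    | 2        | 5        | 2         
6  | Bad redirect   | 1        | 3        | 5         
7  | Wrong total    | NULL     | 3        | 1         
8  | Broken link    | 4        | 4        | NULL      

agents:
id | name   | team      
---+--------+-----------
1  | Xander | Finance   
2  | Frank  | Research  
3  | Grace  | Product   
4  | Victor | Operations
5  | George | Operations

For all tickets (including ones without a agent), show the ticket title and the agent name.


LEFT JOIN keeps every row from tickets (the left table); where agent_id has no match in agents, the agent columns become NULL. Walk through each ticket:
  - ticket 1 (Wrong timezone): agent_id=5 -> matches George
  - ticket 2 (Login fails): agent_id=NULL, no match -> kept with NULL
  - ticket 3 (Off by one): agent_id=2 -> matches Frank
  - ticket 4 (Race condition): agent_id=5 -> matches George
  - ticket 5 (Memory leak): agent_id=2 -> matches Frank
  - ticket 6 (Bad redirect): agent_id=1 -> matches Xander
  - ticket 7 (Wrong total): agent_id=NULL, no match -> kept with NULL
  - ticket 8 (Broken link): agent_id=4 -> matches Victor
All 8 rows appear; 2 have NULL agent.

SQL:
SELECT a.title, b.name AS agent
FROM tickets a
LEFT JOIN agents b ON a.agent_id = b.id

Result:
title          | agent 
---------------+-------
Wrong timezone | George
Login fails    | NULL  
Off by one     | Frank 
Race condition | George
Memory leak    | Frank 
Bad redirect   | Xander
Wrong total    | NULL  
Broken link    | Victor


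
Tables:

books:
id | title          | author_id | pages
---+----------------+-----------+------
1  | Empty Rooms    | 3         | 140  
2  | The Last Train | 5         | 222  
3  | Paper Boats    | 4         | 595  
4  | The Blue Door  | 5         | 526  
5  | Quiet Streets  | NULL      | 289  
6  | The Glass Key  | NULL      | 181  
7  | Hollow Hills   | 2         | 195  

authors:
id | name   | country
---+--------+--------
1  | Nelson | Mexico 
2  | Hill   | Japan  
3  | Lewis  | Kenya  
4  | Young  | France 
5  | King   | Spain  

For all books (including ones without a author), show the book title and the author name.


LEFT JOIN keeps every row from books (the left table); where author_id has no match in authors, the author columns become NULL. Walk through each book:
  - book 1 (Empty Rooms): author_id=3 -> matches Lewis
  - book 2 (The Last Train): author_id=5 -> matches King
  - book 3 (Paper Boats): author_id=4 -> matches Young
  - book 4 (The Blue Door): author_id=5 -> matches King
  - book 5 (Quiet Streets): author_id=NULL, no match -> kept with NULL
  - book 6 (The Glass Key): author_id=NULL, no match -> kept with NULL
  - book 7 (Hollow Hills): author_id=2 -> matches Hill
All 7 rows appear; 2 have NULL author.

SQL:
SELECT a.title, b.name AS author
FROM books a
LEFT JOIN authors b ON a.author_id = b.id

Result:
title          | author
---------------+-------
Empty Rooms    | Lewis 
The Last Train | King  
Paper Boats    | Young 
The Blue Door  | King  
Quiet Streets  | NULL  
The Glass Key  | NULL  
Hollow Hills   | Hill  


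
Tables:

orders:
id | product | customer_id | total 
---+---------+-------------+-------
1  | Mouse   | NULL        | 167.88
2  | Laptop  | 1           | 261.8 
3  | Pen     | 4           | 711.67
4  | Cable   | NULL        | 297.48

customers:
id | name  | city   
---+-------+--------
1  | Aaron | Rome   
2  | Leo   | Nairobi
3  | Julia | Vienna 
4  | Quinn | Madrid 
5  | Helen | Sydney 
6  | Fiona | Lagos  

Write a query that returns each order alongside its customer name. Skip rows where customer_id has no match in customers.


INNER JOIN keeps only orders rows whose customer_id matches an id in customers. Walk through each order:
  - order 1 (Mouse): customer_id=NULL, no match -> dropped
  - order 2 (Laptop): customer_id=1 -> matches Aaron
  - order 3 (Pen): customer_id=4 -> matches Quinn
  - order 4 (Cable): customer_id=NULL, no match -> dropped
So 2 of 4 rows are dropped.

SQL:
SELECT a.product, b.name AS customer
FROM orders a
INNER JOIN customers b ON a.customer_id = b.id

Result:
product | customer
--------+---------
Laptop  | Aaron   
Pen     | Quinn   


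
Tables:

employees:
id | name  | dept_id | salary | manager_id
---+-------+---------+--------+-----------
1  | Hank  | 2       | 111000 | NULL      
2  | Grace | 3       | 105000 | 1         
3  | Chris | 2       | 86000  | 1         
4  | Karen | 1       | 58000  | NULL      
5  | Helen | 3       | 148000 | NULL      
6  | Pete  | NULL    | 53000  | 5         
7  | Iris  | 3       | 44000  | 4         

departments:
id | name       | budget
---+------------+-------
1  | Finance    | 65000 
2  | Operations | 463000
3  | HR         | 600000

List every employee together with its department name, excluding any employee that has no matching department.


INNER JOIN keeps only employees rows whose dept_id matches an id in departments. Walk through each employee:
  - employee 1 (Hank): dept_id=2 -> matches Operations
  - employee 2 (Grace): dept_id=3 -> matches HR
  - employee 3 (Chris): dept_id=2 -> matches Operations
  - employee 4 (Karen): dept_id=1 -> matches Finance
  - employee 5 (Helen): dept_id=3 -> matches HR
  - employee 6 (Pete): dept_id=NULL, no match -> dropped
  - employee 7 (Iris): dept_id=3 -> matches HR
So 1 of 7 rows is dropped.

SQL:
SELECT a.name, b.name AS department
FROM employees a
INNER JOIN departments b ON a.dept_id = b.id

Result:
name  | department
------+-----------
Hank  | Operations
Grace | HR        
Chris | Operations
Karen | Finance   
Helen | HR        
Iris  | HR        


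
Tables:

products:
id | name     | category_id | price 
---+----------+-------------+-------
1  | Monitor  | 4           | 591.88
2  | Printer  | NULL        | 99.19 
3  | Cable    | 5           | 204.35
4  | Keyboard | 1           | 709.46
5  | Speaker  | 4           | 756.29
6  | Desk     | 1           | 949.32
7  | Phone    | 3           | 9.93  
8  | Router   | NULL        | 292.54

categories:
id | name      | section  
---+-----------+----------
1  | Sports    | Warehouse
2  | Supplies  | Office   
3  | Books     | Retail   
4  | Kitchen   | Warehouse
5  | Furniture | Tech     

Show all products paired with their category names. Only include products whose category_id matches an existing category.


INNER JOIN keeps only products rows whose category_id matches an id in categories. Walk through each product:
  - product 1 (Monitor): category_id=4 -> matches Kitchen
  - product 2 (Printer): category_id=NULL, no match -> dropped
  - product 3 (Cable): category_id=5 -> matches Furniture
  - product 4 (Keyboard): category_id=1 -> matches Sports
  - product 5 (Speaker): category_id=4 -> matches Kitchen
  - product 6 (Desk): category_id=1 -> matches Sports
  - product 7 (Phone): category_id=3 -> matches Books
  - product 8 (Router): category_id=NULL, no match -> dropped
So 2 of 8 rows are dropped.

SQL:
SELECT a.name, b.name AS category
FROM products a
INNER JOIN categories b ON a.category_id = b.id

Result:
name     | category 
---------+----------
Monitor  | Kitchen  
Cable    | Furniture
Keyboard | Sports   
Speaker  | Kitchen  
Desk     | Sports   
Phone    | Books    


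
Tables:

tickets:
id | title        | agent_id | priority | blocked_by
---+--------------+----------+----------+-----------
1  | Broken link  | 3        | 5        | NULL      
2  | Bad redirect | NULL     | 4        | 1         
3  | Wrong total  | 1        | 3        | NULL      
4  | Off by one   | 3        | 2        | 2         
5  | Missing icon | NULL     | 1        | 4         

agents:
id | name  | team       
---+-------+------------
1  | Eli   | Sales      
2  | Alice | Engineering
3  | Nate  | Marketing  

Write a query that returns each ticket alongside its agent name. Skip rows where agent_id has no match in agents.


INNER JOIN keeps only tickets rows whose agent_id matches an id in agents. Walk through each ticket:
  - ticket 1 (Broken link): agent_id=3 -> matches Nate
  - ticket 2 (Bad redirect): agent_id=NULL, no match -> dropped
  - ticket 3 (Wrong total): agent_id=1 -> matches Eli
  - ticket 4 (Off by one): agent_id=3 -> matches Nate
  - ticket 5 (Missing icon): agent_id=NULL, no match -> dropped
So 2 of 5 rows are dropped.

SQL:
SELECT a.title, b.name AS agent
FROM tickets a
INNER JOIN agents b ON a.agent_id = b.id

Result:
title       | agent
------------+------
Broken link | Nate 
Wrong total | Eli  
Off by one  | Nate 


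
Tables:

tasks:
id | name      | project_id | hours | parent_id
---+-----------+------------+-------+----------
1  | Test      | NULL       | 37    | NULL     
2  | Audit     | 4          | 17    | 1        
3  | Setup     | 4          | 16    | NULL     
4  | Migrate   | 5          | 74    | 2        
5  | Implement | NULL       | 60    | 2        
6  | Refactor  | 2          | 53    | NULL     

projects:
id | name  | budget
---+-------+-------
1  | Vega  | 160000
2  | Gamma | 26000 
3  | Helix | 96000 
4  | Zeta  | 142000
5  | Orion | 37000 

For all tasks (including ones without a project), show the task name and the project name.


LEFT JOIN keeps every row from tasks (the left table); where project_id has no match in projects, the project columns become NULL. Walk through each task:
  - task 1 (Test): project_id=NULL, no match -> kept with NULL
  - task 2 (Audit): project_id=4 -> matches Zeta
  - task 3 (Setup): project_id=4 -> matches Zeta
  - task 4 (Migrate): project_id=5 -> matches Orion
  - task 5 (Implement): project_id=NULL, no match -> kept with NULL
  - task 6 (Refactor): project_id=2 -> matches Gamma
All 6 rows appear; 2 have NULL project.

SQL:
SELECT a.name, b.name AS project
FROM tasks a
LEFT JOIN projects b ON a.project_id = b.id

Result:
name      | project
----------+--------
Test      | NULL   
Audit     | Zeta   
Setup     | Zeta   
Migrate   | Orion  
Implement | NULL   
Refactor  | Gamma  


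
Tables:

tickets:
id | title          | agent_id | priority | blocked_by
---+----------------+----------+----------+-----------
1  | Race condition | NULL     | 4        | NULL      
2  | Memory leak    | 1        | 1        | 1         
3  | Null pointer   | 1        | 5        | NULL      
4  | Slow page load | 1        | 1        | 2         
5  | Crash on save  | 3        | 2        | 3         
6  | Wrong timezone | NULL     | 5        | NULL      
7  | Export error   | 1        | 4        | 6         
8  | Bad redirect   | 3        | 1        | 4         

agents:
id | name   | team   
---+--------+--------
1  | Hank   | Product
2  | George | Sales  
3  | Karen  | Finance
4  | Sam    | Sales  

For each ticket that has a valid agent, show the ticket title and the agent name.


INNER JOIN keeps only tickets rows whose agent_id matches an id in agents. Walk through each ticket:
  - ticket 1 (Race condition): agent_id=NULL, no match -> dropped
  - ticket 2 (Memory leak): agent_id=1 -> matches Hank
  - ticket 3 (Null pointer): agent_id=1 -> matches Hank
  - ticket 4 (Slow page load): agent_id=1 -> matches Hank
  - ticket 5 (Crash on save): agent_id=3 -> matches Karen
  - ticket 6 (Wrong timezone): agent_id=NULL, no match -> dropped
  - ticket 7 (Export error): agent_id=1 -> matches Hank
  - ticket 8 (Bad redirect): agent_id=3 -> matches Karen
So 2 of 8 rows are dropped.

SQL:
SELECT a.title, b.name AS agent
FROM tickets a
INNER JOIN agents b ON a.agent_id = b.id

Result:
title          | agent
---------------+------
Memory leak    | Hank 
Null pointer   | Hank 
Slow page load | Hank 
Crash on save  | Karen
Export error   | Hank 
Bad redirect   | Karen


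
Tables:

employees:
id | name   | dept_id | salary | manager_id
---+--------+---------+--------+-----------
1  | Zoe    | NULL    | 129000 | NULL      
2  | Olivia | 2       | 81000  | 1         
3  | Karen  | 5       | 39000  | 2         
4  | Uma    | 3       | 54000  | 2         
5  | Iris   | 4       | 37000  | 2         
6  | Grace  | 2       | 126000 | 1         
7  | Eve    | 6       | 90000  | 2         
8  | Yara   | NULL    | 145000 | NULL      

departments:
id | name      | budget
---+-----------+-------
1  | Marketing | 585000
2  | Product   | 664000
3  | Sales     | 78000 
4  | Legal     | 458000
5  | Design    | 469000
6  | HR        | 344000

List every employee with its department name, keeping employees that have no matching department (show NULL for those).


LEFT JOIN keeps every row from employees (the left table); where dept_id has no match in departments, the department columns become NULL. Walk through each employee:
  - employee 1 (Zoe): dept_id=NULL, no match -> kept with NULL
  - employee 2 (Olivia): dept_id=2 -> matches Product
  - employee 3 (Karen): dept_id=5 -> matches Design
  - employee 4 (Uma): dept_id=3 -> matches Sales
  - employee 5 (Iris): dept_id=4 -> matches Legal
  - employee 6 (Grace): dept_id=2 -> matches Product
  - employee 7 (Eve): dept_id=6 -> matches HR
  - employee 8 (Yara): dept_id=NULL, no match -> kept with NULL
All 8 rows appear; 2 have NULL department.

SQL:
SELECT a.name, b.name AS department
FROM employees a
LEFT JOIN departments b ON a.dept_id = b.id

Result:
name   | department
-------+-----------
Zoe    | NULL      
Olivia | Product   
Karen  | Design    
Uma    | Sales     
Iris   | Legal     
Grace  | Product   
Eve    | HR        
Yara   | NULL      


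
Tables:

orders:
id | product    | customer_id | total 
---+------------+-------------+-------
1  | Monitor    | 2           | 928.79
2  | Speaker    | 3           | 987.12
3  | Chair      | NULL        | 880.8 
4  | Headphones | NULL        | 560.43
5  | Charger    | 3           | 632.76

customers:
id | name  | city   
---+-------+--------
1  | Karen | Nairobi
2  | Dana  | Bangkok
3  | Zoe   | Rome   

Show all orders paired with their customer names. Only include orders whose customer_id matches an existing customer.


INNER JOIN keeps only orders rows whose customer_id matches an id in customers. Walk through each order:
  - order 1 (Monitor): customer_id=2 -> matches Dana
  - order 2 (Speaker): customer_id=3 -> matches Zoe
  - order 3 (Chair): customer_id=NULL, no match -> dropped
  - order 4 (Headphones): customer_id=NULL, no match -> dropped
  - order 5 (Charger): customer_id=3 -> matches Zoe
So 2 of 5 rows are dropped.

SQL:
SELECT a.product, b.name AS customer
FROM orders a
INNER JOIN customers b ON a.customer_id = b.id

Result:
product | customer
--------+---------
Monitor | Dana    
Speaker | Zoe     
Charger | Zoe     


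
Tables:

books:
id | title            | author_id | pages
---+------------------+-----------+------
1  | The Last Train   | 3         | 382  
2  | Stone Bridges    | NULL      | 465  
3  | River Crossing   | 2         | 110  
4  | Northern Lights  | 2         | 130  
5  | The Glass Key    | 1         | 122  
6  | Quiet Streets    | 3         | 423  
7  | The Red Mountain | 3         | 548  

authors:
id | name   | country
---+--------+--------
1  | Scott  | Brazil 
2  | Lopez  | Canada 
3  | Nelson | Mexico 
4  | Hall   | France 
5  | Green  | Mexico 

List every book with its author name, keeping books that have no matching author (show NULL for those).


LEFT JOIN keeps every row from books (the left table); where author_id has no match in authors, the author columns become NULL. Walk through each book:
  - book 1 (The Last Train): author_id=3 -> matches Nelson
  - book 2 (Stone Bridges): author_id=NULL, no match -> kept with NULL
  - book 3 (River Crossing): author_id=2 -> matches Lopez
  - book 4 (Northern Lights): author_id=2 -> matches Lopez
  - book 5 (The Glass Key): author_id=1 -> matches Scott
  - book 6 (Quiet Streets): author_id=3 -> matches Nelson
  - book 7 (The Red Mountain): author_id=3 -> matches Nelson
All 7 rows appear; 1 has NULL author.

SQL:
SELECT a.title, b.name AS author
FROM books a
LEFT JOIN authors b ON a.author_id = b.id

Result:
title            | author
-----------------+-------
The Last Train   | Nelson
Stone Bridges    | NULL  
River Crossing   | Lopez 
Northern Lights  | Lopez 
The Glass Key    | Scott 
Quiet Streets    | Nelson
The Red Mountain | Nelson


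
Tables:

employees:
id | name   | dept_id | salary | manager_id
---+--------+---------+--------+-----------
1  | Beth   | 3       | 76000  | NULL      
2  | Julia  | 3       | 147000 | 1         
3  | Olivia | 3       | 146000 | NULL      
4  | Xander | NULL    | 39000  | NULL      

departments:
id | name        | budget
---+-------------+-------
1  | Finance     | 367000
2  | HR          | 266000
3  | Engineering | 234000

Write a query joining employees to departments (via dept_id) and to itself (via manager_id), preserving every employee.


Two LEFT JOINs from the same base table employees: one to departments via dept_id, one to employees itself via manager_id. Both are LEFT so every employee is preserved.
Match against departments:
  - employee 1 (Beth): dept_id=3 -> matches Engineering
  - employee 2 (Julia): dept_id=3 -> matches Engineering
  - employee 3 (Olivia): dept_id=3 -> matches Engineering
  - employee 4 (Xander): dept_id=NULL, no match -> kept with NULL
Match against employees (self):
  - employee 1 (Beth): manager_id=NULL -> NULL
  - employee 2 (Julia): manager_id=1 -> Beth
  - employee 3 (Olivia): manager_id=NULL -> NULL
  - employee 4 (Xander): manager_id=NULL -> NULL

SQL:
SELECT a.name, b.name AS department, c.name AS manager
FROM employees a
LEFT JOIN departments b ON a.dept_id = b.id
LEFT JOIN employees c ON a.manager_id = c.id

Result:
name   | department  | manager
-------+-------------+--------
Beth   | Engineering | NULL   
Julia  | Engineering | Beth   
Olivia | Engineering | NULL   
Xander | NULL        | NULL   


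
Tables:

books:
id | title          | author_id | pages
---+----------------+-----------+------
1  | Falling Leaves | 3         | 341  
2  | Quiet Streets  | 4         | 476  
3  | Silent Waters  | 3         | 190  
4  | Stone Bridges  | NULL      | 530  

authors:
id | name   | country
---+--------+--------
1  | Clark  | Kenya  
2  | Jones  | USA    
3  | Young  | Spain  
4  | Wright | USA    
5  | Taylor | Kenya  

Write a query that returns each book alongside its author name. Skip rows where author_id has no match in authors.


INNER JOIN keeps only books rows whose author_id matches an id in authors. Walk through each book:
  - book 1 (Falling Leaves): author_id=3 -> matches Young
  - book 2 (Quiet Streets): author_id=4 -> matches Wright
  - book 3 (Silent Waters): author_id=3 -> matches Young
  - book 4 (Stone Bridges): author_id=NULL, no match -> dropped
So 1 of 4 rows is dropped.

SQL:
SELECT a.title, b.name AS author
FROM books a
INNER JOIN authors b ON a.author_id = b.id

Result:
title          | author
---------------+-------
Falling Leaves | Young 
Quiet Streets  | Wright
Silent Waters  | Young 


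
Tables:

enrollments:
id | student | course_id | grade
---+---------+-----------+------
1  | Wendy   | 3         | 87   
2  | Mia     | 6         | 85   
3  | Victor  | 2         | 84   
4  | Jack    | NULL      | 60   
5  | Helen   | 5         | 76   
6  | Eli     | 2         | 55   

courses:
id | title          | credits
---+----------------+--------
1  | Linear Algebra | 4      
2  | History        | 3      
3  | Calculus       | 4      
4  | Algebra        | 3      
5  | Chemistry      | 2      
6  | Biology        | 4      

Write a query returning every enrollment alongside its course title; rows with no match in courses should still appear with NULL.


LEFT JOIN keeps every row from enrollments (the left table); where course_id has no match in courses, the course columns become NULL. Walk through each enrollment:
  - enrollment 1 (Wendy): course_id=3 -> matches Calculus
  - enrollment 2 (Mia): course_id=6 -> matches Biology
  - enrollment 3 (Victor): course_id=2 -> matches History
  - enrollment 4 (Jack): course_id=NULL, no match -> kept with NULL
  - enrollment 5 (Helen): course_id=5 -> matches Chemistry
  - enrollment 6 (Eli): course_id=2 -> matches History
All 6 rows appear; 1 has NULL course.

SQL:
SELECT a.student, b.title AS course
FROM enrollments a
LEFT JOIN courses b ON a.course_id = b.id

Result:
student | course   
--------+----------
Wendy   | Calculus 
Mia     | Biology  
Victor  | History  
Jack    | NULL     
Helen   | Chemistry
Eli     | History  


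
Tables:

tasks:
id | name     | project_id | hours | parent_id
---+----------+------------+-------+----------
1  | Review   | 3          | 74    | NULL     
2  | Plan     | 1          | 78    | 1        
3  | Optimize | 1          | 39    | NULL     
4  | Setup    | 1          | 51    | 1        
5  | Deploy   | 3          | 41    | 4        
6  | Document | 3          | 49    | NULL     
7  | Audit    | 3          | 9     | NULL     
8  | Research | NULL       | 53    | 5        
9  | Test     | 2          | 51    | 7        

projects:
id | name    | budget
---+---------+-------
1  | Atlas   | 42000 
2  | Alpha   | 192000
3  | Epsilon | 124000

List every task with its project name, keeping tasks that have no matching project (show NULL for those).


LEFT JOIN keeps every row from tasks (the left table); where project_id has no match in projects, the project columns become NULL. Walk through each task:
  - task 1 (Review): project_id=3 -> matches Epsilon
  - task 2 (Plan): project_id=1 -> matches Atlas
  - task 3 (Optimize): project_id=1 -> matches Atlas
  - task 4 (Setup): project_id=1 -> matches Atlas
  - task 5 (Deploy): project_id=3 -> matches Epsilon
  - task 6 (Document): project_id=3 -> matches Epsilon
  - task 7 (Audit): project_id=3 -> matches Epsilon
  - task 8 (Research): project_id=NULL, no match -> kept with NULL
  - task 9 (Test): project_id=2 -> matches Alpha
All 9 rows appear; 1 has NULL project.

SQL:
SELECT a.name, b.name AS project
FROM tasks a
LEFT JOIN projects b ON a.project_id = b.id

Result:
name     | project
---------+--------
Review   | Epsilon
Plan     | Atlas  
Optimize | Atlas  
Setup    | Atlas  
Deploy   | Epsilon
Document | Epsilon
Audit    | Epsilon
Research | NULL   
Test     | Alpha  


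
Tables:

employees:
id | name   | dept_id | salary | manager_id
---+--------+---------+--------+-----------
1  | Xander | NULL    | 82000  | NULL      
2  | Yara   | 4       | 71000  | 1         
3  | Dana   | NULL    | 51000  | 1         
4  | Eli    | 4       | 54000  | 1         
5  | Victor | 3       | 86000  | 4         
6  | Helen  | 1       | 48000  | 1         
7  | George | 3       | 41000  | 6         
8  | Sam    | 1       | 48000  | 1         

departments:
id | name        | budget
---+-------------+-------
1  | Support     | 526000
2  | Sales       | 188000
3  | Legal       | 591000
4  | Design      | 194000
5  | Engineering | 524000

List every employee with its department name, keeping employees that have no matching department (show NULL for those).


LEFT JOIN keeps every row from employees (the left table); where dept_id has no match in departments, the department columns become NULL. Walk through each employee:
  - employee 1 (Xander): dept_id=NULL, no match -> kept with NULL
  - employee 2 (Yara): dept_id=4 -> matches Design
  - employee 3 (Dana): dept_id=NULL, no match -> kept with NULL
  - employee 4 (Eli): dept_id=4 -> matches Design
  - employee 5 (Victor): dept_id=3 -> matches Legal
  - employee 6 (Helen): dept_id=1 -> matches Support
  - employee 7 (George): dept_id=3 -> matches Legal
  - employee 8 (Sam): dept_id=1 -> matches Support
All 8 rows appear; 2 have NULL department.

SQL:
SELECT a.name, b.name AS department
FROM employees a
LEFT JOIN departments b ON a.dept_id = b.id

Result:
name   | department
-------+-----------
Xander | NULL      
Yara   | Design    
Dana   | NULL      
Eli    | Design    
Victor | Legal     
Helen  | Support   
George | Legal     
Sam    | Support   


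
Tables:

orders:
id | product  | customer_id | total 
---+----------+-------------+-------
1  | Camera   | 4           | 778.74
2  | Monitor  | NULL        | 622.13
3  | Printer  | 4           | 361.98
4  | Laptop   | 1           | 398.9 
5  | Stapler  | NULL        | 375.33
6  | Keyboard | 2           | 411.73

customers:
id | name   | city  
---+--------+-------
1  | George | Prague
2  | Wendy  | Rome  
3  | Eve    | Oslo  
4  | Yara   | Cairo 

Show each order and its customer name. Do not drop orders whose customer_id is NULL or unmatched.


LEFT JOIN keeps every row from orders (the left table); where customer_id has no match in customers, the customer columns become NULL. Walk through each order:
  - order 1 (Camera): customer_id=4 -> matches Yara
  - order 2 (Monitor): customer_id=NULL, no match -> kept with NULL
  - order 3 (Printer): customer_id=4 -> matches Yara
  - order 4 (Laptop): customer_id=1 -> matches George
  - order 5 (Stapler): customer_id=NULL, no match -> kept with NULL
  - order 6 (Keyboard): customer_id=2 -> matches Wendy
All 6 rows appear; 2 have NULL customer.

SQL:
SELECT a.product, b.name AS customer
FROM orders a
LEFT JOIN customers b ON a.customer_id = b.id

Result:
product  | customer
---------+---------
Camera   | Yara    
Monitor  | NULL    
Printer  | Yara    
Laptop   | George  
Stapler  | NULL    
Keyboard | Wendy   


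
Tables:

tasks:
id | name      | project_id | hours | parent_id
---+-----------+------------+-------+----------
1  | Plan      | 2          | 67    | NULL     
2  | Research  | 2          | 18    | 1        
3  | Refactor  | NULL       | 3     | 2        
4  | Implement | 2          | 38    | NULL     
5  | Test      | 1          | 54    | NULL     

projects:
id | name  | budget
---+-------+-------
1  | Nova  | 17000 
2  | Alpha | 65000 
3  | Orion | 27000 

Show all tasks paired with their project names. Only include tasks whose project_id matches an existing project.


INNER JOIN keeps only tasks rows whose project_id matches an id in projects. Walk through each task:
  - task 1 (Plan): project_id=2 -> matches Alpha
  - task 2 (Research): project_id=2 -> matches Alpha
  - task 3 (Refactor): project_id=NULL, no match -> dropped
  - task 4 (Implement): project_id=2 -> matches Alpha
  - task 5 (Test): project_id=1 -> matches Nova
So 1 of 5 rows is dropped.

SQL:
SELECT a.name, b.name AS project
FROM tasks a
INNER JOIN projects b ON a.project_id = b.id

Result:
name      | project
----------+--------
Plan      | Alpha  
Research  | Alpha  
Implement | Alpha  
Test      | Nova   
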